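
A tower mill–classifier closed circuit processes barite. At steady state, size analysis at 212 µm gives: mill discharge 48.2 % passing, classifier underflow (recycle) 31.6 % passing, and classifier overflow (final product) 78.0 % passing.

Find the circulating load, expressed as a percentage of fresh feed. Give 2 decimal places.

Two-product formula at 212 µm:
(1+r)·d = r·u + o ⇒ r = (o−d)/(d−u)
r = (78.0 − 48.2)/(48.2 − 31.6) = 29.8/16.6 = 1.7952
CL = 100·r = 179.52 %

CL = 179.52 %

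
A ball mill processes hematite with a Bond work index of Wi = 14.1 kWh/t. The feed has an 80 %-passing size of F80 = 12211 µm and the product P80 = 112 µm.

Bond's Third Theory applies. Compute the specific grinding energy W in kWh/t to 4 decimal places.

W = 12.0473 kWh/t

Bond:  W = 10 Wi (1/√P − 1/√F)
1/√112 = 0.094491;  1/√12211 = 0.009049
W = 10·14.1·(0.094491 − 0.009049) = 12.0473 kWh/t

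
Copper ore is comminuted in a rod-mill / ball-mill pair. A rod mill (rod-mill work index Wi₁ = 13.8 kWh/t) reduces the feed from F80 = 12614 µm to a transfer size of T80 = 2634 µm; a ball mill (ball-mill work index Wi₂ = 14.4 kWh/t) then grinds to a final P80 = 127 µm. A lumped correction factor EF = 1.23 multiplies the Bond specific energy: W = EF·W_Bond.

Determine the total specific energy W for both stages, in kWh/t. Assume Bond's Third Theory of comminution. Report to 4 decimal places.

W = 14.0617 kWh/t

Bond: W = 10·Wi·(1/√P80 − 1/√F80)
Stage 1 (12614→2634 µm, Wi₁=13.8): W₁ = 10·13.8·(0.019485 − 0.008904) = 1.4602 kWh/t
Stage 2 (2634→127 µm, Wi₂=14.4): W₂ = 10·14.4·(0.088736 − 0.019485) = 9.9721 kWh/t
W = W₁ + W₂ = 1.4602 + 9.9721 = 11.4323 kWh/t
W_actual = 1.23 × 11.4323 = 14.0617 kWh/t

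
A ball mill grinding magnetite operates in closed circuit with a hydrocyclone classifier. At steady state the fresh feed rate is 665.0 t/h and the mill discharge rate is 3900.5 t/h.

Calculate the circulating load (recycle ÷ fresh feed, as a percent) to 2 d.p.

CL = 486.54 %

Mill node: discharge = fresh + recycle.
R = M − F = 3900.5 − 665.0 = 3235.5 t/h
CL = 100·R/F = 100·3235.5/665.0 = 486.54 %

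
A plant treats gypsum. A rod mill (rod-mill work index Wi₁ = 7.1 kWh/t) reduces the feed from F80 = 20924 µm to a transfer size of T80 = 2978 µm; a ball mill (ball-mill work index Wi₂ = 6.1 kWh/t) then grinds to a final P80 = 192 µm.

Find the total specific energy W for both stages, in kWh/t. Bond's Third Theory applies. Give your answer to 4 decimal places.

W = 4.0947 kWh/t

W = 10·Wi·(P80^(-½) − F80^(-½))
Stage 1 (20924→2978 µm, Wi₁=7.1): W₁ = 10·7.1·(0.018325 − 0.006913) = 0.8102 kWh/t
Stage 2 (2978→192 µm, Wi₂=6.1): W₂ = 10·6.1·(0.072169 − 0.018325) = 3.2845 kWh/t
W = W₁ + W₂ = 0.8102 + 3.2845 = 4.0947 kWh/t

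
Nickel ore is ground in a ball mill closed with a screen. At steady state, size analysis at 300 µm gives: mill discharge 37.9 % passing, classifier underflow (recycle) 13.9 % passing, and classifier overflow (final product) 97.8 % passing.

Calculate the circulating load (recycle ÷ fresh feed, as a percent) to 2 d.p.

CL = 249.58 %

Let r = R/F. Size balance at 300 µm:
d + r·d = r·u + o → r(d−u) = o−d
r = (97.8 − 37.9)/(37.9 − 13.9) = 59.9/24.0 = 2.4958
CL = 100·r = 249.58 %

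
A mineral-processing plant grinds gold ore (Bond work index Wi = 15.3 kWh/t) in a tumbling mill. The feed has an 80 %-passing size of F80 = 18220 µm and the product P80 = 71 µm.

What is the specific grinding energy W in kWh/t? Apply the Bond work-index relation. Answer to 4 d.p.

W = 10·Wi·(P80^(-½) − F80^(-½))
1/√71 = 0.118678;  1/√18220 = 0.007408
W = 10·15.3·(0.118678 − 0.007408) = 17.0243 kWh/t

W = 17.0243 kWh/t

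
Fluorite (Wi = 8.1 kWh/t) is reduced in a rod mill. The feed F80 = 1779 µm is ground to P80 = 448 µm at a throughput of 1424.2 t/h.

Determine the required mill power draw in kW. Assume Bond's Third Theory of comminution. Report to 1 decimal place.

P = 2715.2 kW

W = 10 Wi (P80^-0.5 − F80^-0.5)
W = 10·8.1·(1/√448 − 1/√1779) = 10·8.1·(0.023537) = 1.9065 kWh/t
Power = W × throughput = 1.9065 kWh/t × 1424.2 t/h = 2715.2 kW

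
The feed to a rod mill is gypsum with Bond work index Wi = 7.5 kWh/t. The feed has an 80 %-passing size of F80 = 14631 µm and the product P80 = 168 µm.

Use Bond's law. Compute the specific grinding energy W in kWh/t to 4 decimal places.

W = 10 Wi (1/√P80 − 1/√F80)  [Bond]
1/√168 = 0.077152;  1/√14631 = 0.008267
W = 10·7.5·(0.077152 − 0.008267) = 5.1663 kWh/t

W = 5.1663 kWh/t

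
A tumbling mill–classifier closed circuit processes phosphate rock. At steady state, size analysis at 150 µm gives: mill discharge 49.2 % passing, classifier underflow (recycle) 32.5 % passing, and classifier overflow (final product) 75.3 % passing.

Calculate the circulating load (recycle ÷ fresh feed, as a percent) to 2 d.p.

CL = 156.29 %

Classifier node, passing 150 µm:
d + r·d = r·u + o → r(d−u) = o−d
r = (75.3 − 49.2)/(49.2 − 32.5) = 26.1/16.7 = 1.5629
CL = 100·r = 156.29 %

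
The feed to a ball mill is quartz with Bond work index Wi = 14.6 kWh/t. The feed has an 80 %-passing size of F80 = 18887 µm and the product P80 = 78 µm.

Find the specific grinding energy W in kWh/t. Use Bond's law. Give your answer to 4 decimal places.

W = 15.4689 kWh/t

W = 10 Wi / √P80 − 10 Wi / √F80
1/√78 = 0.113228;  1/√18887 = 0.007276
W = 10·14.6·(0.113228 − 0.007276) = 15.4689 kWh/t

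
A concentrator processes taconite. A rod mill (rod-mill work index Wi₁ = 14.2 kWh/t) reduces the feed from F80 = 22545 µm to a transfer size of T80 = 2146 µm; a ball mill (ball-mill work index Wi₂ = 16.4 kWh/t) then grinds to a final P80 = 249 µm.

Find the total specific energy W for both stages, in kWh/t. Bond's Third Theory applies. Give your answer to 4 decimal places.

W = 8.9725 kWh/t

Bond:  W = 10 Wi (1/√P − 1/√F)
Stage 1 (22545→2146 µm, Wi₁=14.2): W₁ = 10·14.2·(0.021587 − 0.006660) = 2.1196 kWh/t
Stage 2 (2146→249 µm, Wi₂=16.4): W₂ = 10·16.4·(0.063372 − 0.021587) = 6.8529 kWh/t
W = W₁ + W₂ = 2.1196 + 6.8529 = 8.9725 kWh/t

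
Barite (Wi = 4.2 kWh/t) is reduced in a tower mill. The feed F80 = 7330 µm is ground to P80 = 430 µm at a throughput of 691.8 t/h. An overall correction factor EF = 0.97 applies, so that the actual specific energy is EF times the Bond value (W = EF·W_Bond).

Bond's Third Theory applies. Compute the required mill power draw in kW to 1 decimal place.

P = 1030.0 kW

Bond: W = 10·Wi·(1/√P80 − 1/√F80)
W = 10·4.2·(1/√430 − 1/√7330) = 10·4.2·(0.036544) = 1.5349 kWh/t
Apply correction: 1.5349 × 0.97 = 1.4888 kWh/t
P = W·T = 1.4888·691.8 = 1030.0 kW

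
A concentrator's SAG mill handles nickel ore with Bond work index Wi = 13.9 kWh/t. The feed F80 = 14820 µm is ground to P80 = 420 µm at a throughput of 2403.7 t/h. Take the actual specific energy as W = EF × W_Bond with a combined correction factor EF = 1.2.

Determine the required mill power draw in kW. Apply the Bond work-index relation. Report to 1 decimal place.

P = 16270.3 kW

W = 10·Wi·(P80^(-½) − F80^(-½))
W = 10·13.9·(1/√420 − 1/√14820) = 10·13.9·(0.040581) = 5.6407 kWh/t
W_actual = 1.2 × 5.6407 = 6.7688 kWh/t
Mill draw = 6.7688 × 2403.7 = 16270.3 kW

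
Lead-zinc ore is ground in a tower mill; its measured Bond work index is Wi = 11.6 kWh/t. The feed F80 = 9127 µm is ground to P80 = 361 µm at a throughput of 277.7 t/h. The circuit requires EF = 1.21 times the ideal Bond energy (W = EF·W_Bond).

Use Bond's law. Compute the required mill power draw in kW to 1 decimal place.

P = 1643.5 kW

W = 10·Wi·(P80^(-½) − F80^(-½))
W = 10·11.6·(1/√361 − 1/√9127) = 10·11.6·(0.042164) = 4.8911 kWh/t
Corrected W = EF·W_Bond = 1.21·4.8911 = 5.9182 kWh/t
P = W·T = 5.9182·277.7 = 1643.5 kW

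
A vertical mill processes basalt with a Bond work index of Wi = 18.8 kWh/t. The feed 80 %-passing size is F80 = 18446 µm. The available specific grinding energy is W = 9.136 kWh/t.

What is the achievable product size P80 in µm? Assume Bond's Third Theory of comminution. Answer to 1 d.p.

W = 10 Wi (P80^-0.5 − F80^-0.5)
P80^(−½) = W/(10 Wi) + F80^(−½)
  = 9.1360/(10·18.8) + 1/√18446 = 0.048596 + 0.007363 = 0.055959
P80 = (1/0.055959)² = 17.8703² = 319.35 µm

P80 = 319.3 µm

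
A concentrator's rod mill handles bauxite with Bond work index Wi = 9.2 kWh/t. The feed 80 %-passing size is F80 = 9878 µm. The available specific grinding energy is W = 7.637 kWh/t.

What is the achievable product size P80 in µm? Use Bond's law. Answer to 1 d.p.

P80 = 115.4 µm

W = 10·Wi·(P80^(-½) − F80^(-½))
⇒ 1/√P80 = W/(10·Wi) + 1/√F80
  = 7.6370/(10·9.2) + 1/√9878 = 0.083011 + 0.010062 = 0.093072
P80 = (1/0.093072)² = 10.7443² = 115.44 µm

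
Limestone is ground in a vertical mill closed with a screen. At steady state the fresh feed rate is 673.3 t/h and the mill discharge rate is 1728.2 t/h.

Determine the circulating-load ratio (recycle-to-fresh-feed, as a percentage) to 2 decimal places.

CL = 156.68 %

Discharge = new feed + return, hence
R = M − F = 1728.2 − 673.3 = 1054.9 t/h
CL = 100·R/F = 100·1054.9/673.3 = 156.68 %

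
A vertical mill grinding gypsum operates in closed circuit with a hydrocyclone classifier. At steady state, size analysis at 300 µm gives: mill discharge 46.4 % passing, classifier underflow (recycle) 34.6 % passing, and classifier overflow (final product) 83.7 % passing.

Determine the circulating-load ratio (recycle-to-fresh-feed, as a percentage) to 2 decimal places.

Mass balance on the −300 µm fraction:
d + r·d = r·u + o → r(d−u) = o−d
r = (83.7 − 46.4)/(46.4 − 34.6) = 37.3/11.8 = 3.1610
CL = 100·r = 316.10 %

CL = 316.10 %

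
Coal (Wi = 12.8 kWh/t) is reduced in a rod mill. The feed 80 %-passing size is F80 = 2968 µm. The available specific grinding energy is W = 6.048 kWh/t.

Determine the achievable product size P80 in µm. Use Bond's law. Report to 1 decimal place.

P80 = 232.3 µm

Bond:  W = 10 Wi (1/√P − 1/√F)
1/√P80 = 1/√F80 + W/(10·Wi)
  = 6.0480/(10·12.8) + 1/√2968 = 0.047250 + 0.018356 = 0.065606
P80 = (1/0.065606)² = 15.2426² = 232.34 µm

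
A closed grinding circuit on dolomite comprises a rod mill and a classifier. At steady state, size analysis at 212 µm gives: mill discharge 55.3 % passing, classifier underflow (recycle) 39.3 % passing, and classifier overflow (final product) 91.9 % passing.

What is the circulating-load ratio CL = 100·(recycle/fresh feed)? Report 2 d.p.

CL = 228.75 %

Two-product formula at 212 µm:
r = (o − d)/(d − u)
r = (91.9 − 55.3)/(55.3 − 39.3) = 36.6/16.0 = 2.2875
CL = 100·r = 228.75 %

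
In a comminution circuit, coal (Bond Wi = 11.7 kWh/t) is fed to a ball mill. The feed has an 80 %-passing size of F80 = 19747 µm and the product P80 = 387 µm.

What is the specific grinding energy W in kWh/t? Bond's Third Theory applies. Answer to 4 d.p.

Bond: W = 10·Wi·(1/√P80 − 1/√F80)
1/√387 = 0.050833;  1/√19747 = 0.007116
W = 10·11.7·(0.050833 − 0.007116) = 5.1148 kWh/t

W = 5.1148 kWh/t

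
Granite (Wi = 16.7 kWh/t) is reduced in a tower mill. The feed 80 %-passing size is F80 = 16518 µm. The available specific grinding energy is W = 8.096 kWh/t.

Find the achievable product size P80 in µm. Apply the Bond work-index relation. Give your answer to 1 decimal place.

P80 = 315.9 µm

Bond:  W = 10 Wi (1/√P − 1/√F)
⇒ 1/√P80 = W/(10 Wi) + 1/√F80
  = 8.0960/(10·16.7) + 1/√16518 = 0.048479 + 0.007781 = 0.056260
P80 = (1/0.056260)² = 17.7747² = 315.94 µm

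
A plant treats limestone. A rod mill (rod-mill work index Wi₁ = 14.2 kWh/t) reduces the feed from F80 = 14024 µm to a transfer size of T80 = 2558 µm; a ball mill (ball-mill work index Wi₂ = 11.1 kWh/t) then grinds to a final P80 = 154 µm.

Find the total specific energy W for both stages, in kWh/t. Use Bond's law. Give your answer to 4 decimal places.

W = 10 Wi / √P80 − 10 Wi / √F80
Stage 1 (14024→2558 µm, Wi₁=14.2): W₁ = 10·14.2·(0.019772 − 0.008444) = 1.6085 kWh/t
Stage 2 (2558→154 µm, Wi₂=11.1): W₂ = 10·11.1·(0.080582 − 0.019772) = 6.7499 kWh/t
W = W₁ + W₂ = 1.6085 + 6.7499 = 8.3585 kWh/t

W = 8.3585 kWh/t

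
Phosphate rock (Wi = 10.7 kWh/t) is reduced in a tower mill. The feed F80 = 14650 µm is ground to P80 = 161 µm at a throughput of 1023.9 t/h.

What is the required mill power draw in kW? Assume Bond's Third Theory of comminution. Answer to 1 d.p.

Bond: W = 10·Wi·(1/√P80 − 1/√F80)
W = 10·10.7·(1/√161 − 1/√14650) = 10·10.7·(0.070549) = 7.5488 kWh/t
P = W·T = 7.5488·1023.9 = 7729.2 kW

P = 7729.2 kW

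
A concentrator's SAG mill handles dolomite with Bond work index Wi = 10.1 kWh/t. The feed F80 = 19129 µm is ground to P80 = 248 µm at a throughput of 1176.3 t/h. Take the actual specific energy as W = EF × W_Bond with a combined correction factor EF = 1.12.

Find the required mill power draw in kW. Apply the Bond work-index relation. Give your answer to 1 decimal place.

P = 7487.4 kW

W = 10 Wi / √P80 − 10 Wi / √F80
W = 10·10.1·(1/√248 − 1/√19129) = 10·10.1·(0.056270) = 5.6833 kWh/t
W_actual = 1.12 × 5.6833 = 6.3652 kWh/t
Mill draw = 6.3652 × 1176.3 = 7487.4 kW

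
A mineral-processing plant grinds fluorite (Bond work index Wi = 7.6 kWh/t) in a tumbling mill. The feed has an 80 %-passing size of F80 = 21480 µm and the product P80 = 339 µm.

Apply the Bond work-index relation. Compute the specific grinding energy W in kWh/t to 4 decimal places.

W = 3.6092 kWh/t

W = 10·Wi·[P80^(−½) − F80^(−½)]
1/√339 = 0.054313;  1/√21480 = 0.006823
W = 10·7.6·(0.054313 − 0.006823) = 3.6092 kWh/t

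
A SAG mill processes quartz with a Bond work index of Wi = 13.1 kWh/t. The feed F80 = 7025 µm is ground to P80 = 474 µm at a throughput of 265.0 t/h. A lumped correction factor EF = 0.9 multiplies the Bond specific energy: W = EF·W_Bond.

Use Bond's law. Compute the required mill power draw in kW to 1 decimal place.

P = 1062.3 kW

Bond:  W = 10 Wi (1/√P − 1/√F)
W = 10·13.1·(1/√474 − 1/√7025) = 10·13.1·(0.034001) = 4.4541 kWh/t
Apply correction: 4.4541 × 0.9 = 4.0087 kWh/t
Mill draw = 4.0087 × 265.0 = 1062.3 kW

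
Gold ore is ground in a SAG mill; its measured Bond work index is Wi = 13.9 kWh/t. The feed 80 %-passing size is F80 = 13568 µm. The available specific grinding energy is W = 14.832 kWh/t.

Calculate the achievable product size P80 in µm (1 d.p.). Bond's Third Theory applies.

W_Bond = 10·Wi·(1/√P₈₀ − 1/√F₈₀)
1/√P80 = 1/√F80 + W/(10·Wi)
  = 14.8320/(10·13.9) + 1/√13568 = 0.106705 + 0.008585 = 0.115290
P80 = (1/0.115290)² = 8.6738² = 75.23 µm

P80 = 75.2 µm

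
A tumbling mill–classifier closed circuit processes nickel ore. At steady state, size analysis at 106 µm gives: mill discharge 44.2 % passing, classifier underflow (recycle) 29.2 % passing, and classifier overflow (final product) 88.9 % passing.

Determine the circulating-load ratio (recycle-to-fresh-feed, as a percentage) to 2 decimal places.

Let r = R/F. Size balance at 106 µm:
(1+r)d = ru + o → r = (o−d)/(d−u)
r = (88.9 − 44.2)/(44.2 − 29.2) = 44.7/15.0 = 2.9800
CL = 100·r = 298.00 %

CL = 298.00 %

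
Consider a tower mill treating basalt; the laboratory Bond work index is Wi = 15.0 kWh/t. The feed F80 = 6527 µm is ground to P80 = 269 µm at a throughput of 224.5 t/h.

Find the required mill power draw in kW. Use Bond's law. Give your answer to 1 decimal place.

P = 1636.4 kW

W = 10 Wi (P80^-0.5 − F80^-0.5)
W = 10·15.0·(1/√269 − 1/√6527) = 10·15.0·(0.048593) = 7.2890 kWh/t
Mill draw = 7.2890 × 224.5 = 1636.4 kW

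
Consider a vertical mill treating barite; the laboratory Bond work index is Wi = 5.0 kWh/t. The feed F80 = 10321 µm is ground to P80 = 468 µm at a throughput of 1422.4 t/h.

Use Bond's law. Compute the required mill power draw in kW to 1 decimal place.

P = 2587.5 kW

W = 10·Wi·(P80^(-½) − F80^(-½))
W = 10·5.0·(1/√468 − 1/√10321) = 10·5.0·(0.036382) = 1.8191 kWh/t
P_mill = W·ṁ = 1.8191·1422.4 = 2587.5 kW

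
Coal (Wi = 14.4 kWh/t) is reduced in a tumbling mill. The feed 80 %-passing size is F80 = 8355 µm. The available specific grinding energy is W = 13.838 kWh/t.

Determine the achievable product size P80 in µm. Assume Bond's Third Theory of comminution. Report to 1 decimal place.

Bond:  W = 10 Wi (1/√P − 1/√F)
P80^-0.5 = F80^-0.5 + W/(10 Wi)
  = 13.8380/(10·14.4) + 1/√8355 = 0.096097 + 0.010940 = 0.107037
P80 = (1/0.107037)² = 9.3425² = 87.28 µm

P80 = 87.3 µm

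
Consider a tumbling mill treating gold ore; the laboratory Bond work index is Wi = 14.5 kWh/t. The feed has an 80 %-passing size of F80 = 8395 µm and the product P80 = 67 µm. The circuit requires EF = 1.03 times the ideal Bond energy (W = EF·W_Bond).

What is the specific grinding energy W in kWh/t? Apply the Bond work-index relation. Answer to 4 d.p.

W = 16.6160 kWh/t

W = 10 Wi (1/√P80 − 1/√F80)  [Bond]
1/√67 = 0.122169;  1/√8395 = 0.010914
W = 10·14.5·(0.122169 − 0.010914) = 16.1320 kWh/t
Apply correction: 16.1320 × 1.03 = 16.6160 kWh/t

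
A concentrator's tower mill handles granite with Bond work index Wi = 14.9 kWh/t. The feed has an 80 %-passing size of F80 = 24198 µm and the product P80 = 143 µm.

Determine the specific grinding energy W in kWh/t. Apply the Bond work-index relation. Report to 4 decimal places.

W = 10 Wi (1/√P80 − 1/√F80)  [Bond]
1/√143 = 0.083624;  1/√24198 = 0.006429
W = 10·14.9·(0.083624 − 0.006429) = 11.5022 kWh/t

W = 11.5022 kWh/t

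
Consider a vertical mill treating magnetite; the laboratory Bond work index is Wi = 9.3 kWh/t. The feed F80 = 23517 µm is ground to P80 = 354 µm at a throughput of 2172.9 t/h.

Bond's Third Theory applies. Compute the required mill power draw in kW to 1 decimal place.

P = 9422.7 kW

W_Bond = 10·Wi·(1/√P₈₀ − 1/√F₈₀)
W = 10·9.3·(1/√354 − 1/√23517) = 10·9.3·(0.046628) = 4.3364 kWh/t
P = W·T = 4.3364·2172.9 = 9422.7 kW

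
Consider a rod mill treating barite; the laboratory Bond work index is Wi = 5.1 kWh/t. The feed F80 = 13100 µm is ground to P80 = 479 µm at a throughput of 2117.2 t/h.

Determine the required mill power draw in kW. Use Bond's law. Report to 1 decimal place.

P = 3990.2 kW

W = 10 Wi / √P80 − 10 Wi / √F80
W = 10·5.1·(1/√479 − 1/√13100) = 10·5.1·(0.036954) = 1.8847 kWh/t
P = W·T = 1.8847·2117.2 = 3990.2 kW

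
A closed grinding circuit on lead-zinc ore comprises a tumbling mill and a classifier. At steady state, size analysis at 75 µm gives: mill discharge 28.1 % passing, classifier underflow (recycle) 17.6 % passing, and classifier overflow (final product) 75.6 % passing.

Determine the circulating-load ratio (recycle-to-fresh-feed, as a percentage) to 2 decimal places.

CL = 452.38 %

Let r = R/F. Size balance at 75 µm:
(1+r)·d = r·u + o ⇒ r = (o−d)/(d−u)
r = (75.6 − 28.1)/(28.1 − 17.6) = 47.5/10.5 = 4.5238
CL = 100·r = 452.38 %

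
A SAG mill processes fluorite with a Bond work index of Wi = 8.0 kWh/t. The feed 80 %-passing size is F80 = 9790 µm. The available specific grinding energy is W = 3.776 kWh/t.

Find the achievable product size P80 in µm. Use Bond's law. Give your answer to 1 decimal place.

P80 = 304.5 µm

W = 10·Wi·(P80^(-½) − F80^(-½))
P80^-0.5 = F80^-0.5 + W/(10 Wi)
  = 3.7760/(10·8.0) + 1/√9790 = 0.047200 + 0.010107 = 0.057307
P80 = (1/0.057307)² = 17.4500² = 304.50 µm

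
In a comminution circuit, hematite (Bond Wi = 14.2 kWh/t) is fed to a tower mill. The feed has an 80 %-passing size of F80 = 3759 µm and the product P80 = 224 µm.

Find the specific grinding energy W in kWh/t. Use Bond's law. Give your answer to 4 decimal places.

Bond:  W = 10 Wi (1/√P − 1/√F)
1/√224 = 0.066815;  1/√3759 = 0.016310
W = 10·14.2·(0.066815 − 0.016310) = 7.1717 kWh/t

W = 7.1717 kWh/t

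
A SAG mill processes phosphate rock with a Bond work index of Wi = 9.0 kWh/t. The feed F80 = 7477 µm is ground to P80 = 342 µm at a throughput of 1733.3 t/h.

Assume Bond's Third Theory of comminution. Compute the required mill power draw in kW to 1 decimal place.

W = 10·Wi·[P80^(−½) − F80^(−½)]
W = 10·9.0·(1/√342 − 1/√7477) = 10·9.0·(0.042509) = 3.8258 kWh/t
Power = W × throughput = 3.8258 kWh/t × 1733.3 t/h = 6631.3 kW

P = 6631.3 kW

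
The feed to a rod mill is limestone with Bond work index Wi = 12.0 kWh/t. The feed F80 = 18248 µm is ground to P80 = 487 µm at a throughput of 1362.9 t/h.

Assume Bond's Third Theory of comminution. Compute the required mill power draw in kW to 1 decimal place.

W = 10·Wi·[P80^(−½) − F80^(−½)]
W = 10·12.0·(1/√487 − 1/√18248) = 10·12.0·(0.037912) = 4.5494 kWh/t
Power = W × throughput = 4.5494 kWh/t × 1362.9 t/h = 6200.4 kW

P = 6200.4 kW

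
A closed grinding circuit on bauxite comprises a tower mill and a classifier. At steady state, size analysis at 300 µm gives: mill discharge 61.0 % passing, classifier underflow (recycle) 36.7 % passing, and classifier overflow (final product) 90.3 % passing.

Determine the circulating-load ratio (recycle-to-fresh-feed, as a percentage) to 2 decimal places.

Let r = R/F. Size balance at 300 µm:
(1+r)d = ru + o → r = (o−d)/(d−u)
r = (90.3 − 61.0)/(61.0 − 36.7) = 29.3/24.3 = 1.2058
CL = 100·r = 120.58 %

CL = 120.58 %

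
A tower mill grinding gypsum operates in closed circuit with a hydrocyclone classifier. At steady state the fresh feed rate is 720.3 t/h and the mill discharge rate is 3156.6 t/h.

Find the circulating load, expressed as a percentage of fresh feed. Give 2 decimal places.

Steady state: M = F + R.
R = M − F = 3156.6 − 720.3 = 2436.3 t/h
CL = 100·R/F = 100·2436.3/720.3 = 338.23 %

CL = 338.23 %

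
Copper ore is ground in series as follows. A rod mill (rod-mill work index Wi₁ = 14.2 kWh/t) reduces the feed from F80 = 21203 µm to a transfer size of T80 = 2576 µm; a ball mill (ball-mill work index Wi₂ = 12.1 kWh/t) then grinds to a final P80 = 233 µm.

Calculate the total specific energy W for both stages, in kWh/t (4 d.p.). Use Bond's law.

W = 7.3655 kWh/t

W = 10 Wi (P80^-0.5 − F80^-0.5)
Stage 1 (21203→2576 µm, Wi₁=14.2): W₁ = 10·14.2·(0.019703 − 0.006868) = 1.8226 kWh/t
Stage 2 (2576→233 µm, Wi₂=12.1): W₂ = 10·12.1·(0.065512 − 0.019703) = 5.5429 kWh/t
W = W₁ + W₂ = 1.8226 + 5.5429 = 7.3655 kWh/t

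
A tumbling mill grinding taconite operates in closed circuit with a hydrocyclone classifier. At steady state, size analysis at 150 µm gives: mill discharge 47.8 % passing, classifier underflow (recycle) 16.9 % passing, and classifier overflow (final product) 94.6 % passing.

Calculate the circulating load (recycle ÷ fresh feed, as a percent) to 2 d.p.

CL = 151.46 %

Two-product formula at 150 µm:
(1+r)·d = r·u + o ⇒ r = (o−d)/(d−u)
r = (94.6 − 47.8)/(47.8 − 16.9) = 46.8/30.9 = 1.5146
CL = 100·r = 151.46 %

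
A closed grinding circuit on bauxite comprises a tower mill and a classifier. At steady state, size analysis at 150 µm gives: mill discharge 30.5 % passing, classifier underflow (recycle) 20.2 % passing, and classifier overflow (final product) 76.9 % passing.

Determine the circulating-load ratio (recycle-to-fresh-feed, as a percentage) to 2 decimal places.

Let r = R/F. Size balance at 150 µm:
(1+r)d = ru + o → r = (o−d)/(d−u)
r = (76.9 − 30.5)/(30.5 − 20.2) = 46.4/10.3 = 4.5049
CL = 100·r = 450.49 %

CL = 450.49 %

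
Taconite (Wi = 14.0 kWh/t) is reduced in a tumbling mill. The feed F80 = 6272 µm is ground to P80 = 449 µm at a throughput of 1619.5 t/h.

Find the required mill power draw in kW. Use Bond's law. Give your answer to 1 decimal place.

P = 7837.2 kW

W_Bond = 10·Wi·(1/√P₈₀ − 1/√F₈₀)
W = 10·14.0·(1/√449 − 1/√6272) = 10·14.0·(0.034566) = 4.8392 kWh/t
P_mill = W·ṁ = 4.8392·1619.5 = 7837.2 kW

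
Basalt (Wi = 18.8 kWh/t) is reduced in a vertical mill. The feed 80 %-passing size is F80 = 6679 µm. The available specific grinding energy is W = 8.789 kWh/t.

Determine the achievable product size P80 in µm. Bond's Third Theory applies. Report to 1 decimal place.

W = 10 Wi / √P80 − 10 Wi / √F80
P80^-0.5 = F80^-0.5 + W/(10 Wi)
  = 8.7890/(10·18.8) + 1/√6679 = 0.046750 + 0.012236 = 0.058986
P80 = (1/0.058986)² = 16.9531² = 287.41 µm

P80 = 287.4 µm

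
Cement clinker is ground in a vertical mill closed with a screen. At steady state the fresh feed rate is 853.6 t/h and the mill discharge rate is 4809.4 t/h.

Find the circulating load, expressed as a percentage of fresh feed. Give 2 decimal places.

Discharge = new feed + return, hence
R = M − F = 4809.4 − 853.6 = 3955.8 t/h
CL = 100·R/F = 100·3955.8/853.6 = 463.43 %

CL = 463.43 %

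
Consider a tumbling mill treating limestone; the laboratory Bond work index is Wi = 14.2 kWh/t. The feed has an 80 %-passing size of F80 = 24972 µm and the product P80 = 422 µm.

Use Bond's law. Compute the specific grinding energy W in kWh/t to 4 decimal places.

W = 6.0139 kWh/t

Bond: W = 10·Wi·(1/√P80 − 1/√F80)
1/√422 = 0.048679;  1/√24972 = 0.006328
W = 10·14.2·(0.048679 − 0.006328) = 6.0139 kWh/t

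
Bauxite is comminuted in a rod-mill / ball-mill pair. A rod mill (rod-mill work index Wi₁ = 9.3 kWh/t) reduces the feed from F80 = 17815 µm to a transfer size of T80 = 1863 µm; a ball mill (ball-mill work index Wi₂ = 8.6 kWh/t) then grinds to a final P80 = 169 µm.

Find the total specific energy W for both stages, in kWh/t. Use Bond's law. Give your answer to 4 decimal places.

W = 6.0808 kWh/t

W_Bond = 10·Wi·(1/√P₈₀ − 1/√F₈₀)
Stage 1 (17815→1863 µm, Wi₁=9.3): W₁ = 10·9.3·(0.023168 − 0.007492) = 1.4579 kWh/t
Stage 2 (1863→169 µm, Wi₂=8.6): W₂ = 10·8.6·(0.076923 − 0.023168) = 4.6229 kWh/t
W = W₁ + W₂ = 1.4579 + 4.6229 = 6.0808 kWh/t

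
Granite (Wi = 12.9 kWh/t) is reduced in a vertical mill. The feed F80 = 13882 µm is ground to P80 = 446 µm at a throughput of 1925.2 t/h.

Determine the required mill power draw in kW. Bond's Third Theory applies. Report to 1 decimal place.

P = 9651.9 kW

W = 10·Wi·[P80^(−½) − F80^(−½)]
W = 10·12.9·(1/√446 − 1/√13882) = 10·12.9·(0.038864) = 5.0135 kWh/t
P = W·T = 5.0135·1925.2 = 9651.9 kW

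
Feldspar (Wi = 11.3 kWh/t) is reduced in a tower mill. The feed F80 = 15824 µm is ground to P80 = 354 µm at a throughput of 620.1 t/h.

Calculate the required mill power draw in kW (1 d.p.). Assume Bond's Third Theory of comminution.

Bond:  W = 10 Wi (1/√P − 1/√F)
W = 10·11.3·(1/√354 − 1/√15824) = 10·11.3·(0.045200) = 5.1076 kWh/t
Mill draw = 5.1076 × 620.1 = 3167.2 kW

P = 3167.2 kW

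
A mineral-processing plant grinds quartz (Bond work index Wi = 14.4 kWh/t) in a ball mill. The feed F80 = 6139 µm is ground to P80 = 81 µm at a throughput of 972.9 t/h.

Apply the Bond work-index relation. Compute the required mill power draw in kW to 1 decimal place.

Bond: W = 10·Wi·(1/√P80 − 1/√F80)
W = 10·14.4·(1/√81 − 1/√6139) = 10·14.4·(0.098348) = 14.1621 kWh/t
P = W·T = 14.1621·972.9 = 13778.3 kW

P = 13778.3 kW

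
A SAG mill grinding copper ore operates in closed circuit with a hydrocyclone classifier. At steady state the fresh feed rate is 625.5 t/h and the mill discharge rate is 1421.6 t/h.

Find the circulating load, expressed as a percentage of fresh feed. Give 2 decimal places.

CL = 127.27 %

Discharge = new feed + return, hence
R = M − F = 1421.6 − 625.5 = 796.1 t/h
CL = 100·R/F = 100·796.1/625.5 = 127.27 %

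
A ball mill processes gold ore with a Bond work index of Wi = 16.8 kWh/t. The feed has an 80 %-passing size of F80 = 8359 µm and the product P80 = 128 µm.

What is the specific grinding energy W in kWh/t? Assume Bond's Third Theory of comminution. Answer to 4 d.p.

W_Bond = 10·Wi·(1/√P₈₀ − 1/√F₈₀)
1/√128 = 0.088388;  1/√8359 = 0.010938
W = 10·16.8·(0.088388 − 0.010938) = 13.0117 kWh/t

W = 13.0117 kWh/t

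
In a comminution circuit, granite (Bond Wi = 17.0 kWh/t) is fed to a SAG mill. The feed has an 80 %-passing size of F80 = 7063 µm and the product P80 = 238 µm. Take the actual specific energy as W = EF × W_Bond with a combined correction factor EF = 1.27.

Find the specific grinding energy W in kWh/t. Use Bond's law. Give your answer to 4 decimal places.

W = 11.4258 kWh/t

W = 10 Wi / √P80 − 10 Wi / √F80
1/√238 = 0.064820;  1/√7063 = 0.011899
W = 10·17.0·(0.064820 − 0.011899) = 8.9967 kWh/t
Corrected W = EF·W_Bond = 1.27·8.9967 = 11.4258 kWh/t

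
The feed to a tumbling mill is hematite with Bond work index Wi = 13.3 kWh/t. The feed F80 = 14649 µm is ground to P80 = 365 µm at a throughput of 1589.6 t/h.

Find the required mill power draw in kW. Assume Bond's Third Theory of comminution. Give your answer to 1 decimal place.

W = 10·Wi·[P80^(−½) − F80^(−½)]
W = 10·13.3·(1/√365 − 1/√14649) = 10·13.3·(0.044080) = 5.8627 kWh/t
Mill draw = 5.8627 × 1589.6 = 9319.3 kW

P = 9319.3 kW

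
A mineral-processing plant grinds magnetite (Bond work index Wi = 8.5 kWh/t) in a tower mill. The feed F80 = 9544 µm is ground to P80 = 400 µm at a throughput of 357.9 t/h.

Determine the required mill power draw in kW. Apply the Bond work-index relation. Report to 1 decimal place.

W = 10 Wi / √P80 − 10 Wi / √F80
W = 10·8.5·(1/√400 − 1/√9544) = 10·8.5·(0.039764) = 3.3799 kWh/t
Power = W × throughput = 3.3799 kWh/t × 357.9 t/h = 1209.7 kW

P = 1209.7 kW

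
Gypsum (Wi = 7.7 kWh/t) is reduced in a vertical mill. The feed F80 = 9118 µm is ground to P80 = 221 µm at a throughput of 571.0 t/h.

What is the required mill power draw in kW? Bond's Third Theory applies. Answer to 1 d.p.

P = 2497.1 kW

W_Bond = 10·Wi·(1/√P₈₀ − 1/√F₈₀)
W = 10·7.7·(1/√221 − 1/√9118) = 10·7.7·(0.056795) = 4.3732 kWh/t
Mill draw = 4.3732 × 571.0 = 2497.1 kW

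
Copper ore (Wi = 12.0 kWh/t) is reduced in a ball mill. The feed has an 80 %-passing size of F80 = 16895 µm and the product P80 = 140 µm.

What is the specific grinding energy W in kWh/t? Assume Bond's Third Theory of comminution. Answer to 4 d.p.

W = 10 Wi / √P80 − 10 Wi / √F80
1/√140 = 0.084515;  1/√16895 = 0.007693
W = 10·12.0·(0.084515 − 0.007693) = 9.2186 kWh/t

W = 9.2186 kWh/t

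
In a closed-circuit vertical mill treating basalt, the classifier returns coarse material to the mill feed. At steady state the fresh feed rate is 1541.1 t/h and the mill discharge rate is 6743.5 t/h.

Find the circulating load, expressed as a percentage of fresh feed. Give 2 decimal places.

Discharge = new feed + return, hence
R = M − F = 6743.5 − 1541.1 = 5202.4 t/h
CL = 100·R/F = 100·5202.4/1541.1 = 337.58 %

CL = 337.58 %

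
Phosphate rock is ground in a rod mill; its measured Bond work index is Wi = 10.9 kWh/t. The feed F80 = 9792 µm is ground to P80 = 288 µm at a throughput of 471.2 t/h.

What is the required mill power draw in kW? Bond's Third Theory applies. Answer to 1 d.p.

W_Bond = 10·Wi·(1/√P₈₀ − 1/√F₈₀)
W = 10·10.9·(1/√288 − 1/√9792) = 10·10.9·(0.048820) = 5.3214 kWh/t
P_mill = W·ṁ = 5.3214·471.2 = 2507.4 kW

P = 2507.4 kW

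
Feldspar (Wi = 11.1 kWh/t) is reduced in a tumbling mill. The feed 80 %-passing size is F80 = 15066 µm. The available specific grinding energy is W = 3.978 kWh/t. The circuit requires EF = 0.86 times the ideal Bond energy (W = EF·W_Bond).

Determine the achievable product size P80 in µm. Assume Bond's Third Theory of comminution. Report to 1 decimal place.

W = 10 Wi (P80^-0.5 − F80^-0.5)
W_Bond = W / EF = 3.978 / 0.86 = 4.6256 kWh/t
1/√P80 = 1/√F80 + W_Bond/(10·Wi)
  = 4.6256/(10·11.1) + 1/√15066 = 0.041672 + 0.008147 = 0.049819
P80 = (1/0.049819)² = 20.0727² = 402.91 µm

P80 = 402.9 µm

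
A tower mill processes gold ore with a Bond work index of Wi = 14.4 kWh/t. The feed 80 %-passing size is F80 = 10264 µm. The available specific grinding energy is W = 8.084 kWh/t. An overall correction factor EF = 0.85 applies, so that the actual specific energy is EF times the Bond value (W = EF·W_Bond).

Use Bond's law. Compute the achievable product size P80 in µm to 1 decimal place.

P80 = 173.5 µm

W = 10 Wi (P80^-0.5 − F80^-0.5)
W_Bond = W / EF = 8.084 / 0.85 = 9.5106 kWh/t
P80^-0.5 = F80^-0.5 + W_Bond/(10 Wi)
  = 9.5106/(10·14.4) + 1/√10264 = 0.066046 + 0.009871 = 0.075916
P80 = (1/0.075916)² = 13.1724² = 173.51 µm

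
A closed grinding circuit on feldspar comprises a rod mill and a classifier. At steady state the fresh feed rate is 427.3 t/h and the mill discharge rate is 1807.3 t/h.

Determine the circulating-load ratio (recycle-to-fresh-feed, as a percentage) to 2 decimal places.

CL = 322.96 %

Steady state: M = F + R.
R = M − F = 1807.3 − 427.3 = 1380.0 t/h
CL = 100·R/F = 100·1380.0/427.3 = 322.96 %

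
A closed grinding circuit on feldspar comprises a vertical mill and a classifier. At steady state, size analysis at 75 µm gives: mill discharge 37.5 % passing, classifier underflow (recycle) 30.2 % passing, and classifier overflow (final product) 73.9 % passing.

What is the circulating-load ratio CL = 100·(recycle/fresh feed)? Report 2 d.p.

CL = 498.63 %

Let r = R/F. Size balance at 75 µm:
(1+r)d = ru + o → r = (o−d)/(d−u)
r = (73.9 − 37.5)/(37.5 − 30.2) = 36.4/7.3 = 4.9863
CL = 100·r = 498.63 %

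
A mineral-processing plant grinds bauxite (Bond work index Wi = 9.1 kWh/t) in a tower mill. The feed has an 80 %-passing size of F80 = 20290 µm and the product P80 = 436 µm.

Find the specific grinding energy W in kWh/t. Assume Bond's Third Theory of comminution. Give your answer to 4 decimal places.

W = 3.7193 kWh/t

W = 10·Wi·(P80^(-½) − F80^(-½))
1/√436 = 0.047891;  1/√20290 = 0.007020
W = 10·9.1·(0.047891 − 0.007020) = 3.7193 kWh/t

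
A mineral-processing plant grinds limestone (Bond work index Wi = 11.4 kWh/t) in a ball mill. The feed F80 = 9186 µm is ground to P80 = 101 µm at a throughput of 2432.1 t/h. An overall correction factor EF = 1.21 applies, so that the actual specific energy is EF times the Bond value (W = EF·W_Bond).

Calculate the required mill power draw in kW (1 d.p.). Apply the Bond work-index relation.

W = 10 Wi / √P80 − 10 Wi / √F80
W = 10·11.4·(1/√101 − 1/√9186) = 10·11.4·(0.089070) = 10.1540 kWh/t
With EF = 1.21: W = 10.1540·1.21 = 12.2863 kWh/t
P_mill = W·ṁ = 12.2863·2432.1 = 29881.6 kW

P = 29881.6 kW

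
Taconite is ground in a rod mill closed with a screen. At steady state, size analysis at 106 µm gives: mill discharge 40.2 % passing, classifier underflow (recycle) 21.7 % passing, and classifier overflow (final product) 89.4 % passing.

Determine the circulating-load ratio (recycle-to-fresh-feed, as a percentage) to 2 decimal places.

CL = 265.95 %

Balance %-passing 106 µm (r = R/F):
d + r·d = r·u + o → r(d−u) = o−d
r = (89.4 − 40.2)/(40.2 − 21.7) = 49.2/18.5 = 2.6595
CL = 100·r = 265.95 %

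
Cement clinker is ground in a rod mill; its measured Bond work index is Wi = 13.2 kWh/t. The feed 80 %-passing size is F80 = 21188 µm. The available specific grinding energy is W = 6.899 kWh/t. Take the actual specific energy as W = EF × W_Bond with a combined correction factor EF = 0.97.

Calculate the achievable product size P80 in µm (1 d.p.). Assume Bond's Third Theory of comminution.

P80 = 270.9 µm

W = 10 Wi / √P80 − 10 Wi / √F80
W_Bond = W / EF = 6.899 / 0.97 = 7.1124 kWh/t
1/√P80 = 1/√F80 + W_Bond/(10·Wi)
  = 7.1124/(10·13.2) + 1/√21188 = 0.053882 + 0.006870 = 0.060752
P80 = (1/0.060752)² = 16.4605² = 270.95 µm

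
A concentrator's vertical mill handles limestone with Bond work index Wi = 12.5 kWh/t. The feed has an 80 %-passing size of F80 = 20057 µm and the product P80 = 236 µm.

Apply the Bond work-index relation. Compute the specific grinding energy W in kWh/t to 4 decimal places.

Bond: W = 10·Wi·(1/√P80 − 1/√F80)
1/√236 = 0.065094;  1/√20057 = 0.007061
W = 10·12.5·(0.065094 − 0.007061) = 7.2542 kWh/t

W = 7.2542 kWh/t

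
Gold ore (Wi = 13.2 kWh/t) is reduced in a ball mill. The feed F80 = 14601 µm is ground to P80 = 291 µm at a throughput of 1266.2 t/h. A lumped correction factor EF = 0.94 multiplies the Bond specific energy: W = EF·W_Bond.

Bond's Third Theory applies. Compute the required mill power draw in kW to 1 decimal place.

W = 10·Wi·[P80^(−½) − F80^(−½)]
W = 10·13.2·(1/√291 − 1/√14601) = 10·13.2·(0.050345) = 6.6456 kWh/t
Apply correction: 6.6456 × 0.94 = 6.2468 kWh/t
Power = W × throughput = 6.2468 kWh/t × 1266.2 t/h = 7909.7 kW

P = 7909.7 kW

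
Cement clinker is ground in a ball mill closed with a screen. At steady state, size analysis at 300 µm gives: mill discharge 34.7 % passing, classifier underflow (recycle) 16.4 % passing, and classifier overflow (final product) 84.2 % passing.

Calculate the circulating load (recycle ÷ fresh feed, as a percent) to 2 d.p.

CL = 270.49 %

Classifier node, passing 300 µm:
Fd + Rd = Ru + Fo ⇒ R/F = (o−d)/(d−u)
r = (84.2 − 34.7)/(34.7 − 16.4) = 49.5/18.3 = 2.7049
CL = 100·r = 270.49 %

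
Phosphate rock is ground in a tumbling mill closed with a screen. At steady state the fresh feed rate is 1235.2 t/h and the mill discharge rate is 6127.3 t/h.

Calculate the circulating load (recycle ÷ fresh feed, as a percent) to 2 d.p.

M = F + R at steady state, so:
R = M − F = 6127.3 − 1235.2 = 4892.1 t/h
CL = 100·R/F = 100·4892.1/1235.2 = 396.06 %

CL = 396.06 %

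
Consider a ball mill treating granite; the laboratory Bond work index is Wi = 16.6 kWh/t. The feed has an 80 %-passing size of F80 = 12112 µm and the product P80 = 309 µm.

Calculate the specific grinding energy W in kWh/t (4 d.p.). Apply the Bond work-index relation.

Bond:  W = 10 Wi (1/√P − 1/√F)
1/√309 = 0.056888;  1/√12112 = 0.009086
W = 10·16.6·(0.056888 − 0.009086) = 7.9351 kWh/t

W = 7.9351 kWh/t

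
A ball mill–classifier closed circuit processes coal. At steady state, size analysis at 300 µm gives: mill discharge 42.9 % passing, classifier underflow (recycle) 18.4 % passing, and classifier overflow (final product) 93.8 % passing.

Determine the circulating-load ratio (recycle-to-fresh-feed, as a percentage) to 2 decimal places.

Balance %-passing 300 µm (r = R/F):
r = (o − d)/(d − u)
r = (93.8 − 42.9)/(42.9 − 18.4) = 50.9/24.5 = 2.0776
CL = 100·r = 207.76 %

CL = 207.76 %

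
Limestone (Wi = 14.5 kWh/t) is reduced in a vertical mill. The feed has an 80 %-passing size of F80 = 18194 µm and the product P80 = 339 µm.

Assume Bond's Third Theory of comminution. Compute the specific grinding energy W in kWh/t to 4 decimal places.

W_Bond = 10·Wi·(1/√P₈₀ − 1/√F₈₀)
1/√339 = 0.054313;  1/√18194 = 0.007414
W = 10·14.5·(0.054313 − 0.007414) = 6.8003 kWh/t

W = 6.8003 kWh/t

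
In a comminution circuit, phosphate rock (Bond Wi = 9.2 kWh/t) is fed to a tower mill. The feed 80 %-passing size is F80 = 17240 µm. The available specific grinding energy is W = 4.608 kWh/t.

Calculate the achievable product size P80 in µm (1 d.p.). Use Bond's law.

P80 = 300.3 µm

W = 10·Wi·[P80^(−½) − F80^(−½)]
⇒ 1/√P80 = W/(10·Wi) + 1/√F80
  = 4.6080/(10·9.2) + 1/√17240 = 0.050087 + 0.007616 = 0.057703
P80 = (1/0.057703)² = 17.3301² = 300.33 µm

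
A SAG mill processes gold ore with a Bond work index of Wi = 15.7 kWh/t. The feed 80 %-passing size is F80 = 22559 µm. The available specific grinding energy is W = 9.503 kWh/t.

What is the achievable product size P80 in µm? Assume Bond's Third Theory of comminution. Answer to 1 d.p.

P80 = 221.5 µm

W = 10 Wi (P80^-0.5 − F80^-0.5)
P80^-0.5 = F80^-0.5 + W/(10 Wi)
  = 9.5030/(10·15.7) + 1/√22559 = 0.060529 + 0.006658 = 0.067187
P80 = (1/0.067187)² = 14.8839² = 221.53 µm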